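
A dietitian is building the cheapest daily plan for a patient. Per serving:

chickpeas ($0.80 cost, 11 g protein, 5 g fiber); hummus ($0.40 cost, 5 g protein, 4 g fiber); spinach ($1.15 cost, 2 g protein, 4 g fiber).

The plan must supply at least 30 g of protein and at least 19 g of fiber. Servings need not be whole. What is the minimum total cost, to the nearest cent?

At the optimum either one food covers both requirements or two foods hit both targets exactly; no other combination can be cheaper.
chickpeas only: max(30/11, 19/5) = 3.8 servings → $3.04.
hummus only: max(30/5, 19/4) = 6 servings → $2.40.
spinach only: max(30/2, 19/4) = 15 servings → $17.25.
chickpeas + hummus with both tight: 1.316 servings and 3.105 servings → $2.29.
chickpeas + spinach with both tight: 2.412 servings and 1.735 servings → $3.92.
hummus + spinach: the both-tight solution has a negative serving — not a feasible corner.
The minimum over all feasible corners is $2.29.

$2.29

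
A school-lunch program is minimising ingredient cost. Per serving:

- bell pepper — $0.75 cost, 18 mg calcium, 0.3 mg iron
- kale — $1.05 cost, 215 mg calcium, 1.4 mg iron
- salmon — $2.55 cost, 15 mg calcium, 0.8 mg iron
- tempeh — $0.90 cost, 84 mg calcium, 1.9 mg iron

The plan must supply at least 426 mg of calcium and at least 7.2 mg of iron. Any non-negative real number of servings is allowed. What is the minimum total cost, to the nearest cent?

$3.68

bell pepper only: max(426/18, 7.2/0.3) = 24 servings → $18.00.
kale only: max(426/215, 7.2/1.4) = 5.143 servings → $5.40.
salmon only: max(426/15, 7.2/0.8) = 28.4 servings → $72.42.
tempeh only: max(426/84, 7.2/1.9) = 5.071 servings → $4.56.
bell pepper + kale with both targets exact would need a negative amount; discard.
bell pepper + salmon with both tight: 23.52 servings and 0.1818 servings → $18.10.
bell pepper + tempeh with both tight: 22.73 servings and 0.2 servings → $17.23.
kale + salmon with both tight: 1.542 servings and 6.302 servings → $17.69.
kale + tempeh with both tight: 0.7033 servings and 3.271 servings → $3.68.
salmon + tempeh with both targets exact would need a negative amount; discard.
So the least-cost plan costs $3.68.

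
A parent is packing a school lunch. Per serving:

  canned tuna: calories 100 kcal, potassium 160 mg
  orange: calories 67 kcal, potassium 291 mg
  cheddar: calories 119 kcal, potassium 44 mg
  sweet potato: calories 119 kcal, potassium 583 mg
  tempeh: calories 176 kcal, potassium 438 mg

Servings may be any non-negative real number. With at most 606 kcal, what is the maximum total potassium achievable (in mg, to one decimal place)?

Potassium per kcal: sweet potato 4.899, orange 4.343, tempeh 2.489, canned tuna 1.6, cheddar 0.3697.
With no serving limits, spend the whole calories allowance on sweet potato: 606 kcal / 119 kcal × 583 mg = 2968.9 mg.

2968.9 mg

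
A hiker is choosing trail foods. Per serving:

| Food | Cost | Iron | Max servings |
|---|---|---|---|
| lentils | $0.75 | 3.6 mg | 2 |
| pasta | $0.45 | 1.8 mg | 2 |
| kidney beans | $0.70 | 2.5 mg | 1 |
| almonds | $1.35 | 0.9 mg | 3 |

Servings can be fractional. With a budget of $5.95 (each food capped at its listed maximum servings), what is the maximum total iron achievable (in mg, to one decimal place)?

15.2 mg

Iron per dollar: lentils 4.8, pasta 4, kidney beans 3.571, almonds 0.6667.
Take 2 servings of lentils: spends $1.50, +7.2 mg iron (running total 7.2 mg).
Take 2 servings of pasta: spends $0.90, +3.6 mg iron (running total 10.8 mg).
Take 1 serving of kidney beans: spends $0.70, +2.5 mg iron (running total 13.3 mg).
Take 2.111 servings of almonds: spends $2.85, +1.9 mg iron (running total 15.2 mg).
Greedy by best ratio exhausts the cost allowance optimally: 15.2 mg.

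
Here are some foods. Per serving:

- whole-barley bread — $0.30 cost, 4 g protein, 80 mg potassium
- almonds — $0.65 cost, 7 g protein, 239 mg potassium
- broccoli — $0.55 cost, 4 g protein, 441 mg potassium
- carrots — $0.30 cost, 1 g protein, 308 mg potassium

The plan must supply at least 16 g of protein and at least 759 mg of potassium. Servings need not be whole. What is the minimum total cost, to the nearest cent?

This is a tiny linear program; its minimum lies at a vertex of the feasible set. List the vertices and price them.
whole-barley bread only: max(16/4, 759/80) = 9.488 servings → $2.85.
almonds only: max(16/7, 759/239) = 3.176 servings → $2.06.
broccoli only: max(16/4, 759/441) = 4 servings → $2.20.
carrots only: max(16/1, 759/308) = 16 servings → $4.80.
whole-barley bread + almonds: intersection lies outside the first quadrant.
whole-barley bread + broccoli with both tight: 2.784 servings and 1.216 servings → $1.50.
whole-barley bread + carrots with both tight: 3.619 servings and 1.524 servings → $1.54.
almonds + broccoli with both tight: 1.886 servings and 0.6987 servings → $1.61.
almonds + carrots with both tight: 2.175 servings and 0.7767 servings → $1.65.
broccoli + carrots: intersection lies outside the first quadrant.
Cheapest feasible corner: $1.50.

$1.50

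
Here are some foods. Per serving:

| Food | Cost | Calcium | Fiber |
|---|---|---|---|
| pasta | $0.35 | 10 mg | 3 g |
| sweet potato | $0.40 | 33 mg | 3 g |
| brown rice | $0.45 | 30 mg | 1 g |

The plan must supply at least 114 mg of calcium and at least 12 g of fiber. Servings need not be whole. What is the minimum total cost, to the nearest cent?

$1.56

For a min-cost LP with two ≥-constraints, a basic feasible solution has at most two positive variables.
pasta only: max(114/10, 12/3) = 11.4 servings → $3.99.
sweet potato only: max(114/33, 12/3) = 4 servings → $1.60.
brown rice only: max(114/30, 12/1) = 12 servings → $5.40.
pasta + sweet potato with both tight: 0.7826 servings and 3.217 servings → $1.56.
pasta + brown rice with both tight: 3.075 servings and 2.775 servings → $2.33.
sweet potato + brown rice with both targets exact would need a negative amount; discard.
Cheapest feasible corner: $1.56.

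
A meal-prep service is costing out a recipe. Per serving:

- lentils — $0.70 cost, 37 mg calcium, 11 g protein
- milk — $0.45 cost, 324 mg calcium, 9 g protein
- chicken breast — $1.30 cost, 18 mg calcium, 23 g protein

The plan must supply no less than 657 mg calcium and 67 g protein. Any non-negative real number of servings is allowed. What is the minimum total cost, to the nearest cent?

$3.35

For a min-cost LP with two ≥-constraints, a basic feasible solution has at most two positive variables.
lentils only: max(657/37, 67/11) = 17.76 servings → $12.43.
milk only: max(657/324, 67/9) = 7.444 servings → $3.35.
chicken breast only: max(657/18, 67/23) = 36.5 servings → $47.45.
lentils + milk with both tight: 4.889 servings and 1.47 servings → $4.08.
lentils + chicken breast: the both-tight solution has a negative serving — not a feasible corner.
milk + chicken breast with both tight: 1.907 servings and 2.167 servings → $3.67.
The minimum over all feasible corners is $3.35.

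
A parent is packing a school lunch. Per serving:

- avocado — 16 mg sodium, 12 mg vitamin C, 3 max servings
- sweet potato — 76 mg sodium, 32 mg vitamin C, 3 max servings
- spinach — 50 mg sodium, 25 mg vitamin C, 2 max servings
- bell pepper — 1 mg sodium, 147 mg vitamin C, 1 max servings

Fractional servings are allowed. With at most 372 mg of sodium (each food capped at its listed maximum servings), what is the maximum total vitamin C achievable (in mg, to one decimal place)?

326.9 mg

Vitamin C per mg sodium: bell pepper 147, avocado 0.75, spinach 0.5, sweet potato 0.4211.
Take 1 serving of bell pepper: uses 1 mg sodium, +147.0 mg vitamin C (running total 147.0 mg).
Take 3 servings of avocado: uses 48 mg sodium, +36.0 mg vitamin C (running total 183.0 mg).
Take 2 servings of spinach: uses 100 mg sodium, +50.0 mg vitamin C (running total 233.0 mg).
Take 2.934 servings of sweet potato: uses 223 mg sodium, +93.9 mg vitamin C (running total 326.9 mg).
Greedy by best ratio exhausts the sodium allowance optimally: 326.9 mg.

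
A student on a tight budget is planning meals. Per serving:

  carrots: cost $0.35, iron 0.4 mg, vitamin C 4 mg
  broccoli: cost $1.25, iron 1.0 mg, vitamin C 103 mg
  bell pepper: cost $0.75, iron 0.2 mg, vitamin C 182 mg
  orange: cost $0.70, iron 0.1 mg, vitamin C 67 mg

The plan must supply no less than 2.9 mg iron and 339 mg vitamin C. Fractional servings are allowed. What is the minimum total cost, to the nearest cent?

This is a tiny linear program; its minimum lies at a vertex of the feasible set. List the vertices and price them.
carrots only: max(2.9/0.4, 339/4) = 84.75 servings → $29.66.
broccoli only: max(2.9/1.0, 339/103) = 3.291 servings → $4.11.
bell pepper only: max(2.9/0.2, 339/182) = 14.5 servings → $10.88.
orange only: max(2.9/0.1, 339/67) = 29 servings → $20.30.
carrots + broccoli: intersection lies outside the first quadrant.
carrots + bell pepper with both tight: 6.389 servings and 1.722 servings → $3.53.
carrots + orange with both tight: 6.076 servings and 4.697 servings → $5.41.
broccoli + bell pepper with both tight: 2.85 servings and 0.2497 servings → $3.75.
broccoli + orange with both tight: 2.829 servings and 0.7108 servings → $4.03.
bell pepper + orange: the both-tight solution has a negative serving — not a feasible corner.
So the least-cost plan costs $3.53.

$3.53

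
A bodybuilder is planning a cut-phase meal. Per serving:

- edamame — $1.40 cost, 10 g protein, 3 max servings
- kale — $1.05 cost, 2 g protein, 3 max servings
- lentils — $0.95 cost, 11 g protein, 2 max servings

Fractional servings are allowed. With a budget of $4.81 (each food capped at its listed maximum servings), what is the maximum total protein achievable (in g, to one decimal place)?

42.8 g

Protein per dollar: lentils 11.58, edamame 7.143, kale 1.905.
Take 2 servings of lentils: spends $1.90, +22.0 g protein (running total 22.0 g).
Take 2.079 servings of edamame: spends $2.91, +20.8 g protein (running total 42.8 g).
Greedy by best ratio exhausts the cost allowance optimally: 42.8 g.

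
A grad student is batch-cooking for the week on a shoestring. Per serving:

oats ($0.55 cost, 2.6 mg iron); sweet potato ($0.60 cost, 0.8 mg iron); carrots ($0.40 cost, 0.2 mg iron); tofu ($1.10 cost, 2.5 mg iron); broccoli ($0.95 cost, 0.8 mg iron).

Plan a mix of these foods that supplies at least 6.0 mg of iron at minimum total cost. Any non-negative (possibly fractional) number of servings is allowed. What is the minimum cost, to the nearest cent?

Cost per mg of iron: oats $0.2115, tofu $0.4400, sweet potato $0.7500, broccoli $1.1875, carrots $2.0000.
With no serving limits, use only oats: 6.0 mg / 2.6 mg = 2.308 servings × $0.55 = $1.27.

$1.27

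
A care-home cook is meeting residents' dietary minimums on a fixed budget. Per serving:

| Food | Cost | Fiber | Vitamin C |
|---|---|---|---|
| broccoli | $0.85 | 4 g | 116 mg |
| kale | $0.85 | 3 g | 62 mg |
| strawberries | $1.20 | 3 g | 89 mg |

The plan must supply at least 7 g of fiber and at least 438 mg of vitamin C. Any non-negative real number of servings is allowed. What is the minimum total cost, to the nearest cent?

$3.21

A basic optimal solution has at most two foods positive. Try each food alone and each pair with both targets met exactly.
broccoli only: max(7/4, 438/116) = 3.776 servings → $3.21.
kale only: max(7/3, 438/62) = 7.065 servings → $6.00.
strawberries only: max(7/3, 438/89) = 4.921 servings → $5.91.
broccoli + kale: intersection lies outside the first quadrant.
broccoli + strawberries: intersection lies outside the first quadrant.
kale + strawberries with both targets exact would need a negative amount; discard.
So the least-cost plan costs $3.21.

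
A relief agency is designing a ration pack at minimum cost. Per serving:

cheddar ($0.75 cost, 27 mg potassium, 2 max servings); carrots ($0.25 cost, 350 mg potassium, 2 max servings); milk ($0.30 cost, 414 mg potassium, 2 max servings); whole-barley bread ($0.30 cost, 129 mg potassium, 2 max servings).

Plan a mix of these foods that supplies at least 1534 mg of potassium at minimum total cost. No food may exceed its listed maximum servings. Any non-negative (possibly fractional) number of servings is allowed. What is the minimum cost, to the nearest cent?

$1.11

Cost per mg of potassium: carrots $0.0007, milk $0.0007, whole-barley bread $0.0023, cheddar $0.0278.
Take 2 servings of carrots: +700.0 mg potassium for $0.50 (total $0.50, still need 834.0 mg).
Take 2 servings of milk: +828.0 mg potassium for $0.60 (total $1.10, still need 6.0 mg).
Take 0.04651 servings of whole-barley bread: +6.0 mg potassium for $0.01 (total $1.11, still need 0.0 mg).
Greedy by cheapest-per-mg is optimal for a single linear constraint, so the minimum cost is $1.11.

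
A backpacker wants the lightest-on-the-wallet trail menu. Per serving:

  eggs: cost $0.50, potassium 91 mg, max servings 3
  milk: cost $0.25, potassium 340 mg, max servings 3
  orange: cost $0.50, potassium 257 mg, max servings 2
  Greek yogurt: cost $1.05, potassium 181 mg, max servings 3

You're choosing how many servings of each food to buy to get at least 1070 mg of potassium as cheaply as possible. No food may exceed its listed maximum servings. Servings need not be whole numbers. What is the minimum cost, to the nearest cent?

Cost per mg of potassium: milk $0.0007, orange $0.0019, eggs $0.0055, Greek yogurt $0.0058.
Take 3 servings of milk: +1020.0 mg potassium for $0.75 (total $0.75, still need 50.0 mg).
Take 0.1946 servings of orange: +50.0 mg potassium for $0.10 (total $0.85, still need 0.0 mg).
Filling from the cheapest source first is optimal under one linear minimum: $0.85.

$0.85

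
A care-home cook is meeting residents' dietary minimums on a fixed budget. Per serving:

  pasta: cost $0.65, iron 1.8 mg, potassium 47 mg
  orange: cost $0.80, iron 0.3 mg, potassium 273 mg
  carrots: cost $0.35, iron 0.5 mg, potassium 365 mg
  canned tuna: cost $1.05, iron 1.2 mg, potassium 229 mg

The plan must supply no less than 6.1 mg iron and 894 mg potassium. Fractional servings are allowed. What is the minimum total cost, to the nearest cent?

$2.56

Minimising a linear cost over {iron ≥ 6.1, potassium ≥ 894, servings ≥ 0} — the optimum is at a vertex, using one or two foods.
pasta only: max(6.1/1.8, 894/47) = 19.02 servings → $12.36.
orange only: max(6.1/0.3, 894/273) = 20.33 servings → $16.27.
carrots only: max(6.1/0.5, 894/365) = 12.2 servings → $4.27.
canned tuna only: max(6.1/1.2, 894/229) = 5.083 servings → $5.34.
pasta + orange with both tight: 2.927 servings and 2.771 servings → $4.12.
pasta + carrots with both tight: 2.809 servings and 2.088 servings → $2.56.
pasta + canned tuna with both tight: 0.9109 servings and 3.717 servings → $4.49.
orange + carrots: intersection lies outside the first quadrant.
orange + canned tuna: the both-tight solution has a negative serving — not a feasible corner.
carrots + canned tuna with both targets exact would need a negative amount; discard.
So the least-cost plan costs $2.56.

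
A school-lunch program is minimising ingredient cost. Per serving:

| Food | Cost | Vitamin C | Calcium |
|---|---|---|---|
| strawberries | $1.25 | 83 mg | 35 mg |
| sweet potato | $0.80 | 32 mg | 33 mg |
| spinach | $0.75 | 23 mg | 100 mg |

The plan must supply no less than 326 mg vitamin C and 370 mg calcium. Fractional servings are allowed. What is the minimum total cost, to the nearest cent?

$5.95

Compare the cost at each extreme point of the feasible region.
strawberries only: max(326/83, 370/35) = 10.57 servings → $13.21.
sweet potato only: max(326/32, 370/33) = 11.21 servings → $8.97.
spinach only: max(326/23, 370/100) = 14.17 servings → $10.63.
strawberries + sweet potato: the both-tight solution has a negative serving — not a feasible corner.
strawberries + spinach with both tight: 3.214 servings and 2.575 servings → $5.95.
sweet potato + spinach with both tight: 9.869 servings and 0.4433 servings → $8.23.
So the least-cost plan costs $5.95.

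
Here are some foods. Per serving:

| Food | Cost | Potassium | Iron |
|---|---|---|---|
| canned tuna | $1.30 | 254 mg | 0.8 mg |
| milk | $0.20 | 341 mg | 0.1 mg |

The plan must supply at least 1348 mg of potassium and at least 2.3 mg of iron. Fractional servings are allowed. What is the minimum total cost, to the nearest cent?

$3.81

With two linear requirements the optimum uses one or two foods; enumerate the corners.
canned tuna only: max(1348/254, 2.3/0.8) = 5.307 servings → $6.90.
milk only: max(1348/341, 2.3/0.1) = 23 servings → $4.60.
canned tuna + milk with both tight: 2.625 servings and 1.998 servings → $3.81.
Cheapest feasible corner: $3.81.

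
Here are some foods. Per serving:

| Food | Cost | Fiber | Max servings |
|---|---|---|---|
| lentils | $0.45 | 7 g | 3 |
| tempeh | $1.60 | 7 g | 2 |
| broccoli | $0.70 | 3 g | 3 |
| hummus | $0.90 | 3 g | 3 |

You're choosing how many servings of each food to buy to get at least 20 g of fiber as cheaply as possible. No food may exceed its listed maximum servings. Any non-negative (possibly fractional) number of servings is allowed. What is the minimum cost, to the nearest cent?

$1.29

Cost per g of fiber: lentils $0.0643, tempeh $0.2286, broccoli $0.2333, hummus $0.3000.
Take 2.857 servings of lentils: +20.0 g fiber for $1.29 (total $1.29, still need 0.0 g).
Greedy by cheapest-per-g is optimal for a single linear constraint, so the minimum cost is $1.29.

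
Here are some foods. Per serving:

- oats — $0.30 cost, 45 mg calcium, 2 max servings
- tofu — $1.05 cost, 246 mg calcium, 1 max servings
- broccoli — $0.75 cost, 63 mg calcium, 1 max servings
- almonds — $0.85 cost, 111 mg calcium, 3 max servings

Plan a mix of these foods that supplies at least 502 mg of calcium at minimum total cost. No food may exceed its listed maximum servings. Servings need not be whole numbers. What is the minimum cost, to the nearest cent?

Cost per mg of calcium: tofu $0.0043, oats $0.0067, almonds $0.0077, broccoli $0.0119.
Take 1 serving of tofu: +246.0 mg calcium for $1.05 (total $1.05, still need 256.0 mg).
Take 2 servings of oats: +90.0 mg calcium for $0.60 (total $1.65, still need 166.0 mg).
Take 1.495 servings of almonds: +166.0 mg calcium for $1.27 (total $2.92, still need 0.0 mg).
Filling from the cheapest source first is optimal under one linear minimum: $2.92.

$2.92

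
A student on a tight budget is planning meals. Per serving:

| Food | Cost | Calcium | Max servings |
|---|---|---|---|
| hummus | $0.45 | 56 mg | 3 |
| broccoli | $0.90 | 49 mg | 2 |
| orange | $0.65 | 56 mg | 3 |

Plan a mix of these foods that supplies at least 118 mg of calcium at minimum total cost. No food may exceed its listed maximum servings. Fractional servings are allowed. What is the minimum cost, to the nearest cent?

$0.95

Cost per mg of calcium: hummus $0.0080, orange $0.0116, broccoli $0.0184.
Take 2.107 servings of hummus: +118.0 mg calcium for $0.95 (total $0.95, still need 0.0 mg).
Filling from the cheapest source first is optimal under one linear minimum: $0.95.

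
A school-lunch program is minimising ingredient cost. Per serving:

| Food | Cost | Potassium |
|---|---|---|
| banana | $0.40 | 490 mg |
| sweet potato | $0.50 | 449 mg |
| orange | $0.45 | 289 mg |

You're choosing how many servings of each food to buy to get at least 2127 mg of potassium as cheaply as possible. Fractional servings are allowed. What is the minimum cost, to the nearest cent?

Cost per mg of potassium: banana $0.0008, sweet potato $0.0011, orange $0.0016.
With no serving limits, use only banana: 2127 mg / 490 mg = 4.341 servings × $0.40 = $1.74.

$1.74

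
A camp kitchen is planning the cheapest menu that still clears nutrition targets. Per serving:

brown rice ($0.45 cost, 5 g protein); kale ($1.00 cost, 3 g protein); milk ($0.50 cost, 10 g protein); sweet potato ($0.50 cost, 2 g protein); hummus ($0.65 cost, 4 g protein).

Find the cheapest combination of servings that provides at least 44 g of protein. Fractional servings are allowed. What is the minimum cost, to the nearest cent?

Cost per g of protein: milk $0.0500, brown rice $0.0900, hummus $0.1625, sweet potato $0.2500, kale $0.3333.
With no serving limits, use only milk: 44 g / 10 g = 4.4 servings × $0.50 = $2.20.

$2.20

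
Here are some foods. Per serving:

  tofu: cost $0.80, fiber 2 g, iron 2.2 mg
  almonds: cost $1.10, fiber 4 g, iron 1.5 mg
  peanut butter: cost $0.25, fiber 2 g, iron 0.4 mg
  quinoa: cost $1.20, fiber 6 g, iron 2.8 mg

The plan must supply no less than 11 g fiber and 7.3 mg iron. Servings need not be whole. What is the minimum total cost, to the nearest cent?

An LP optimum is at a vertex; with two nutrient constraints at most two foods are used. Check each candidate.
tofu only: max(11/2, 7.3/2.2) = 5.5 servings → $4.40.
almonds only: max(11/4, 7.3/1.5) = 4.867 servings → $5.35.
peanut butter only: max(11/2, 7.3/0.4) = 18.25 servings → $4.56.
quinoa only: max(11/6, 7.3/2.8) = 2.607 servings → $3.13.
tofu + almonds with both tight: 2.19 servings and 1.655 servings → $3.57.
tofu + peanut butter with both tight: 2.833 servings and 2.667 servings → $2.93.
tofu + quinoa with both tight: 1.711 servings and 1.263 servings → $2.88.
almonds + peanut butter: intersection lies outside the first quadrant.
almonds + quinoa with both targets exact would need a negative amount; discard.
peanut butter + quinoa with both targets exact would need a negative amount; discard.
So the least-cost plan costs $2.88.

$2.88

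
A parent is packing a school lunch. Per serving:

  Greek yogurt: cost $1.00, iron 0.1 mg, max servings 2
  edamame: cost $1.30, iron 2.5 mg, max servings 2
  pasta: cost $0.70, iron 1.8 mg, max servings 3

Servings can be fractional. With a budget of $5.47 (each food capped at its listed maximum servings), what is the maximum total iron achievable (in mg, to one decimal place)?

Iron per dollar: pasta 2.571, edamame 1.923, Greek yogurt 0.1.
Take 3 servings of pasta: spends $2.10, +5.4 mg iron (running total 5.4 mg).
Take 2 servings of edamame: spends $2.60, +5.0 mg iron (running total 10.4 mg).
Take 0.77 servings of Greek yogurt: spends $0.77, +0.1 mg iron (running total 10.5 mg).
Greedy by best ratio exhausts the cost allowance optimally: 10.5 mg.

10.5 mg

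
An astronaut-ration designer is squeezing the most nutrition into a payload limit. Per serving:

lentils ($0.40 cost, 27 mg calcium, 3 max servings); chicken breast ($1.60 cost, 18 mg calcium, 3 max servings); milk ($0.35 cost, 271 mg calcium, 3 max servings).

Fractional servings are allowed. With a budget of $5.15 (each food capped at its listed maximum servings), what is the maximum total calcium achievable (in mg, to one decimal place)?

Calcium per dollar: milk 774.3, lentils 67.5, chicken breast 11.25.
Take 3 servings of milk: spends $1.05, +813.0 mg calcium (running total 813.0 mg).
Take 3 servings of lentils: spends $1.20, +81.0 mg calcium (running total 894.0 mg).
Take 1.812 servings of chicken breast: spends $2.90, +32.6 mg calcium (running total 926.6 mg).
Greedy by best ratio exhausts the cost allowance optimally: 926.6 mg.

926.6 mg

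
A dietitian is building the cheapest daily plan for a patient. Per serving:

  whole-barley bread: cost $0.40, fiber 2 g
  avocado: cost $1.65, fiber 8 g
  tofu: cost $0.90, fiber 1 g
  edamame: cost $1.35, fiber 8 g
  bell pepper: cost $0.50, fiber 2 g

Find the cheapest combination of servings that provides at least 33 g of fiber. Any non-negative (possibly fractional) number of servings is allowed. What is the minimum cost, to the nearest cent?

Cost per g of fiber: edamame $0.1688, whole-barley bread $0.2000, avocado $0.2062, bell pepper $0.2500, tofu $0.9000.
With no serving limits, use only edamame: 33 g / 8 g = 4.125 servings × $1.35 = $5.57.

$5.57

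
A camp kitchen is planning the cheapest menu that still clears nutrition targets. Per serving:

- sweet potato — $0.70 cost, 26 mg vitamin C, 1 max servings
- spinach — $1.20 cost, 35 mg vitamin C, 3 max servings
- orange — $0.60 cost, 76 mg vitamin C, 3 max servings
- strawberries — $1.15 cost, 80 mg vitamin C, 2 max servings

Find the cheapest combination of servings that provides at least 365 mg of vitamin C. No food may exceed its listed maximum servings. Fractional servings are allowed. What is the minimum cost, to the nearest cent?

$3.77

Cost per mg of vitamin C: orange $0.0079, strawberries $0.0144, sweet potato $0.0269, spinach $0.0343.
Take 3 servings of orange: +228.0 mg vitamin C for $1.80 (total $1.80, still need 137.0 mg).
Take 1.712 servings of strawberries: +137.0 mg vitamin C for $1.97 (total $3.77, still need 0.0 mg).
Greedy by cheapest-per-mg is optimal for a single linear constraint, so the minimum cost is $3.77.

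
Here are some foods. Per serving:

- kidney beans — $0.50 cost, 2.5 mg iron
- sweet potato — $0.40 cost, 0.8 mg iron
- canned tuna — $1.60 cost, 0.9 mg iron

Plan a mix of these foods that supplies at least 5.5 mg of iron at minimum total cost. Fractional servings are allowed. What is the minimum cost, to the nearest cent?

Cost per mg of iron: kidney beans $0.2000, sweet potato $0.5000, canned tuna $1.7778.
With no serving limits, use only kidney beans: 5.5 mg / 2.5 mg = 2.2 servings × $0.50 = $1.10.

$1.10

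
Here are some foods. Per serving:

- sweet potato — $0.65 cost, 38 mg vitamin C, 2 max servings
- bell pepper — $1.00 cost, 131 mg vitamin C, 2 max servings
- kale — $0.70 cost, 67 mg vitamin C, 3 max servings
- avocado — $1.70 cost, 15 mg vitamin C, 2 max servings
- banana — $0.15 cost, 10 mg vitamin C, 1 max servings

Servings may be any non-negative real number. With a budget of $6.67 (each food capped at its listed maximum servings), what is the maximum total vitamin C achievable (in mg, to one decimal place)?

558.9 mg

Vitamin C per dollar: bell pepper 131, kale 95.71, banana 66.67, sweet potato 58.46, avocado 8.824.
Take 2 servings of bell pepper: spends $2.00, +262.0 mg vitamin C (running total 262.0 mg).
Take 3 servings of kale: spends $2.10, +201.0 mg vitamin C (running total 463.0 mg).
Take 1 serving of banana: spends $0.15, +10.0 mg vitamin C (running total 473.0 mg).
Take 2 servings of sweet potato: spends $1.30, +76.0 mg vitamin C (running total 549.0 mg).
Take 0.6588 servings of avocado: spends $1.12, +9.9 mg vitamin C (running total 558.9 mg).
Filling greedily by vitamin C-per-dollar is optimal for one linear limit, giving 558.9 mg.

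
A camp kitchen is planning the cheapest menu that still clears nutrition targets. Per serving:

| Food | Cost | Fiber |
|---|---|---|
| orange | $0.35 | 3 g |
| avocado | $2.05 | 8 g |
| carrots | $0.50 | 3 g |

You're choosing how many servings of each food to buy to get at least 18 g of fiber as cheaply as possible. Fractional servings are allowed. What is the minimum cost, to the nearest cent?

Cost per g of fiber: orange $0.1167, carrots $0.1667, avocado $0.2562.
With no serving limits, use only orange: 18 g / 3 g = 6 servings × $0.35 = $2.10.

$2.10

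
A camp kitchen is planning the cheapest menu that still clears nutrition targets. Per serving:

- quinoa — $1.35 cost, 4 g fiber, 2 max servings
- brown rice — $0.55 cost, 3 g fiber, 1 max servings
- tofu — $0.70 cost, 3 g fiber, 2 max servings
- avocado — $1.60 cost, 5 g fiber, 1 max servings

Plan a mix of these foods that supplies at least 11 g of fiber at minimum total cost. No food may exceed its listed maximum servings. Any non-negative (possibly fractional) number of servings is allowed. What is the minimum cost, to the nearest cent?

$2.59

Cost per g of fiber: brown rice $0.1833, tofu $0.2333, avocado $0.3200, quinoa $0.3375.
Take 1 serving of brown rice: +3.0 g fiber for $0.55 (total $0.55, still need 8.0 g).
Take 2 servings of tofu: +6.0 g fiber for $1.40 (total $1.95, still need 2.0 g).
Take 0.4 servings of avocado: +2.0 g fiber for $0.64 (total $2.59, still need 0.0 g).
Greedy by cheapest-per-g is optimal for a single linear constraint, so the minimum cost is $2.59.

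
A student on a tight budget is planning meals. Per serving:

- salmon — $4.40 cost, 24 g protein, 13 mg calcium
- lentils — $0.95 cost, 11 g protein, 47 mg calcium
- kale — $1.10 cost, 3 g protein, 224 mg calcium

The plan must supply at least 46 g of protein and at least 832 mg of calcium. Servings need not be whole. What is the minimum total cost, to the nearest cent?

$6.50

This is a tiny linear program; its minimum lies at a vertex of the feasible set. List the vertices and price them.
salmon only: max(46/24, 832/13) = 64 servings → $281.60.
lentils only: max(46/11, 832/47) = 17.7 servings → $16.82.
kale only: max(46/3, 832/224) = 15.33 servings → $16.87.
salmon + lentils: the both-tight solution has a negative serving — not a feasible corner.
salmon + kale with both tight: 1.463 servings and 3.629 servings → $10.43.
lentils + kale with both tight: 3.361 servings and 3.009 servings → $6.50.
The minimum over all feasible corners is $6.50.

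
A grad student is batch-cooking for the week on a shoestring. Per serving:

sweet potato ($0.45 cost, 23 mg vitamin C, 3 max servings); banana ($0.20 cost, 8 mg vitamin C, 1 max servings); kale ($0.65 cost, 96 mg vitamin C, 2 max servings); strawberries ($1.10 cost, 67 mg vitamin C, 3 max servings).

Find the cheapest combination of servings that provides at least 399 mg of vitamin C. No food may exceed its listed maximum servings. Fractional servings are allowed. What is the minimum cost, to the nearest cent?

$4.72

Cost per mg of vitamin C: kale $0.0068, strawberries $0.0164, sweet potato $0.0196, banana $0.0250.
Take 2 servings of kale: +192.0 mg vitamin C for $1.30 (total $1.30, still need 207.0 mg).
Take 3 servings of strawberries: +201.0 mg vitamin C for $3.30 (total $4.60, still need 6.0 mg).
Take 0.2609 servings of sweet potato: +6.0 mg vitamin C for $0.12 (total $4.72, still need 0.0 mg).
Greedy by cheapest-per-mg is optimal for a single linear constraint, so the minimum cost is $4.72.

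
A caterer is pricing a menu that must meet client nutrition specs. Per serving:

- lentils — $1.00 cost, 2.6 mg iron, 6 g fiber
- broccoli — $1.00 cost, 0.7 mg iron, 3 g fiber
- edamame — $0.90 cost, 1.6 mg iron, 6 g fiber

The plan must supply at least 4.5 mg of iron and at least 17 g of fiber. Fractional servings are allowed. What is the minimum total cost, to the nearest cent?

A basic optimal solution has at most two foods positive. Try each food alone and each pair with both targets met exactly.
lentils only: max(4.5/2.6, 17/6) = 2.833 servings → $2.83.
broccoli only: max(4.5/0.7, 17/3) = 6.429 servings → $6.43.
edamame only: max(4.5/1.6, 17/6) = 2.833 servings → $2.55.
lentils + broccoli with both tight: 0.4444 servings and 4.778 servings → $5.22.
lentils + edamame with both targets exact would need a negative amount; discard.
broccoli + edamame with both tight: 0.3333 servings and 2.667 servings → $2.73.
So the least-cost plan costs $2.55.

$2.55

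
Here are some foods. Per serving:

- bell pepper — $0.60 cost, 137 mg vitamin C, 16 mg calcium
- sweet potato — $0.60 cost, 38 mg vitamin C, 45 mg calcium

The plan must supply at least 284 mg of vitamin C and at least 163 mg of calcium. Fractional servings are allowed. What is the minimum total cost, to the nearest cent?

$2.63

At the optimum either one food covers both requirements or two foods hit both targets exactly; no other combination can be cheaper.
bell pepper only: max(284/137, 163/16) = 10.19 servings → $6.11.
sweet potato only: max(284/38, 163/45) = 7.474 servings → $4.48.
bell pepper + sweet potato with both tight: 1.185 servings and 3.201 servings → $2.63.
So the least-cost plan costs $2.63.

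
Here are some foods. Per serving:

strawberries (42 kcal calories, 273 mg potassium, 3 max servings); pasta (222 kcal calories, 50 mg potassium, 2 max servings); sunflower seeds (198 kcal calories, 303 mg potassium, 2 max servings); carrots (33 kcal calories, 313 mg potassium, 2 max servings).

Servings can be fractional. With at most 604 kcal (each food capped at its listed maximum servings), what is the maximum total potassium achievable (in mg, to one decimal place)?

2054.6 mg

Potassium per kcal: carrots 9.485, strawberries 6.5, sunflower seeds 1.53, pasta 0.2252.
Take 2 servings of carrots: uses 66 kcal, +626.0 mg potassium (running total 626.0 mg).
Take 3 servings of strawberries: uses 126 kcal, +819.0 mg potassium (running total 1445.0 mg).
Take 2 servings of sunflower seeds: uses 396 kcal, +606.0 mg potassium (running total 2051.0 mg).
Take 0.07207 servings of pasta: uses 16 kcal, +3.6 mg potassium (running total 2054.6 mg).
Filling greedily by potassium-per-kcal is optimal for one linear limit, giving 2054.6 mg.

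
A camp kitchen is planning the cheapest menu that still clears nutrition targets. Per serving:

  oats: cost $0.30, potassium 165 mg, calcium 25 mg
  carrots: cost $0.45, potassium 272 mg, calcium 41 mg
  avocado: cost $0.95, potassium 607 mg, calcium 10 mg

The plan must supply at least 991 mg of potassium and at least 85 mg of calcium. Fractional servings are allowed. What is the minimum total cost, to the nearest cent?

$1.60

With two linear requirements the optimum uses one or two foods; enumerate the corners.
oats only: max(991/165, 85/25) = 6.006 servings → $1.80.
carrots only: max(991/272, 85/41) = 3.643 servings → $1.64.
avocado only: max(991/607, 85/10) = 8.5 servings → $8.07.
oats + carrots with both targets exact would need a negative amount; discard.
oats + avocado with both tight: 3.082 servings and 0.7948 servings → $1.68.
carrots + avocado with both tight: 1.88 servings and 0.79 servings → $1.60.
The minimum over all feasible corners is $1.60.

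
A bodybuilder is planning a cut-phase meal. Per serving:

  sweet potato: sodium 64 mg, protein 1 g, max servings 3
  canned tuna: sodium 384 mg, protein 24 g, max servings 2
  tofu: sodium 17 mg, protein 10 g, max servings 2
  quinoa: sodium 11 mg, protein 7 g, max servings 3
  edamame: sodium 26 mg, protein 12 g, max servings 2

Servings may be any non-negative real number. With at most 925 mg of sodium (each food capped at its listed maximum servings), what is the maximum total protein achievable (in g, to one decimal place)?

113.6 g

Protein per mg sodium: quinoa 0.6364, tofu 0.5882, edamame 0.4615, canned tuna 0.0625, sweet potato 0.01562.
Take 3 servings of quinoa: uses 33 mg sodium, +21.0 g protein (running total 21.0 g).
Take 2 servings of tofu: uses 34 mg sodium, +20.0 g protein (running total 41.0 g).
Take 2 servings of edamame: uses 52 mg sodium, +24.0 g protein (running total 65.0 g).
Take 2 servings of canned tuna: uses 768 mg sodium, +48.0 g protein (running total 113.0 g).
Take 0.5938 servings of sweet potato: uses 38 mg sodium, +0.6 g protein (running total 113.6 g).
Greedy by best ratio exhausts the sodium allowance optimally: 113.6 g.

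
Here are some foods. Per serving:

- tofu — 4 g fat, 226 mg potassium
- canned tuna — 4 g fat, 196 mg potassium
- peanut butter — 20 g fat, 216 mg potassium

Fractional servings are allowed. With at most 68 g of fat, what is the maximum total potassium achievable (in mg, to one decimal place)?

3842.0 mg

Potassium per g fat: tofu 56.5, canned tuna 49, peanut butter 10.8.
With no serving limits, spend the whole fat allowance on tofu: 68 g / 4 g × 226 mg = 3842.0 mg.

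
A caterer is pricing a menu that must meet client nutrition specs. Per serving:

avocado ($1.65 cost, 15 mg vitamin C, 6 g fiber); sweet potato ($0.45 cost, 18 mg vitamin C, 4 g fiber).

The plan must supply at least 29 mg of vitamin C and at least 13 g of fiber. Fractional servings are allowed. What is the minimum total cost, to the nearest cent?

avocado only: max(29/15, 13/6) = 2.167 servings → $3.58.
sweet potato only: max(29/18, 13/4) = 3.25 servings → $1.46.
avocado + sweet potato with both targets exact would need a negative amount; discard.
The minimum over all feasible corners is $1.46.

$1.46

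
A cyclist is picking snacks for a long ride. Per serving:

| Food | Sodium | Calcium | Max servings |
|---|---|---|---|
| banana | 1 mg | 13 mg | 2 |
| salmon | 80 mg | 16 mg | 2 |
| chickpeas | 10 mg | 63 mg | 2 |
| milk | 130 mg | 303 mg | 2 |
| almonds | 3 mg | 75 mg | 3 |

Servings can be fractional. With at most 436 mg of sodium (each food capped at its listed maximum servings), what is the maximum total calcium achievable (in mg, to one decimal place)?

1012.0 mg

Calcium per mg sodium: almonds 25, banana 13, chickpeas 6.3, milk 2.331, salmon 0.2.
Take 3 servings of almonds: uses 9 mg sodium, +225.0 mg calcium (running total 225.0 mg).
Take 2 servings of banana: uses 2 mg sodium, +26.0 mg calcium (running total 251.0 mg).
Take 2 servings of chickpeas: uses 20 mg sodium, +126.0 mg calcium (running total 377.0 mg).
Take 2 servings of milk: uses 260 mg sodium, +606.0 mg calcium (running total 983.0 mg).
Take 1.812 servings of salmon: uses 145 mg sodium, +29.0 mg calcium (running total 1012.0 mg).
Greedy by best ratio exhausts the sodium allowance optimally: 1012.0 mg.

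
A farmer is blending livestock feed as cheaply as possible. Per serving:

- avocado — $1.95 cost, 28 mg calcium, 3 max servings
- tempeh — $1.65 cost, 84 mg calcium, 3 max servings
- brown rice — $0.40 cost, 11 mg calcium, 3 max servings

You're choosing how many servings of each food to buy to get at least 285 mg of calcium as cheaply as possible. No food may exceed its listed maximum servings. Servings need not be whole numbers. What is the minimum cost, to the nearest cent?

Cost per mg of calcium: tempeh $0.0196, brown rice $0.0364, avocado $0.0696.
Take 3 servings of tempeh: +252.0 mg calcium for $4.95 (total $4.95, still need 33.0 mg).
Take 3 servings of brown rice: +33.0 mg calcium for $1.20 (total $6.15, still need 0.0 mg).
Filling from the cheapest source first is optimal under one linear minimum: $6.15.

$6.15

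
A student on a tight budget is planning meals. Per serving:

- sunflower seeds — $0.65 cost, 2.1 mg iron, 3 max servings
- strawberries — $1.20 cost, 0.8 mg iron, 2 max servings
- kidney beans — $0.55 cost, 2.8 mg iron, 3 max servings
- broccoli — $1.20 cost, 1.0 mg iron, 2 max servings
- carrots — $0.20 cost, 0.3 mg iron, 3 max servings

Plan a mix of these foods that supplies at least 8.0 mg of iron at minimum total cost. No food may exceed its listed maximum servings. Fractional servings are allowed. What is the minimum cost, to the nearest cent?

Cost per mg of iron: kidney beans $0.1964, sunflower seeds $0.3095, carrots $0.6667, broccoli $1.2000, strawberries $1.5000.
Take 2.857 servings of kidney beans: +8.0 mg iron for $1.57 (total $1.57, still need 0.0 mg).
Greedy by cheapest-per-mg is optimal for a single linear constraint, so the minimum cost is $1.57.

$1.57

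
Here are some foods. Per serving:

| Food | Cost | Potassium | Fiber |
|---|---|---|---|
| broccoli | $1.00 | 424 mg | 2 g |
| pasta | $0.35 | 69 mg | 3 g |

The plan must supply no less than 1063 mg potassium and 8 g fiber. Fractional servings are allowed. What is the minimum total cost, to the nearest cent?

$2.72

At the optimum either one food covers both requirements or two foods hit both targets exactly; no other combination can be cheaper.
broccoli only: max(1063/424, 8/2) = 4 servings → $4.00.
pasta only: max(1063/69, 8/3) = 15.41 servings → $5.39.
broccoli + pasta with both tight: 2.325 servings and 1.116 servings → $2.72.
Cheapest feasible corner: $2.72.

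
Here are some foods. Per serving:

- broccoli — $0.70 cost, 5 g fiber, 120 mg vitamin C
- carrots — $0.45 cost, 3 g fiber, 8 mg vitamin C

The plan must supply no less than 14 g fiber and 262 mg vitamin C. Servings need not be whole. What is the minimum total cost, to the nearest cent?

$1.96

For a min-cost LP with two ≥-constraints, a basic feasible solution has at most two positive variables.
broccoli only: max(14/5, 262/120) = 2.8 servings → $1.96.
carrots only: max(14/3, 262/8) = 32.75 servings → $14.74.
broccoli + carrots with both tight: 2.106 servings and 1.156 servings → $1.99.
The minimum over all feasible corners is $1.96.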